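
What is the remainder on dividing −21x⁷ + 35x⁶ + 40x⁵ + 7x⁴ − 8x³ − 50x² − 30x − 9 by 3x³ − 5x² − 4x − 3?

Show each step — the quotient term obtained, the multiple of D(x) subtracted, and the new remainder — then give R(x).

Step 1: lead(−21x⁷ + 35x⁶ + 40x⁵ + 7x⁴ − 8x³ − 50x² − 30x − 9) ÷ lead(D) = −21x⁷ ÷ 3x³ = −7x⁴. Subtract (−7x⁴)·D = −21x⁷ + 35x⁶ + 28x⁵ + 21x⁴. Remainder: 12x⁵ − 14x⁴ − 8x³ − 50x² − 30x − 9.
Step 2: lead(12x⁵ − 14x⁴ − 8x³ − 50x² − 30x − 9) ÷ lead(D) = 12x⁵ ÷ 3x³ = 4x². Subtract (4x²)·D = 12x⁵ − 20x⁴ − 16x³ − 12x². Remainder: 6x⁴ + 8x³ − 38x² − 30x − 9.
Step 3: lead(6x⁴ + 8x³ − 38x² − 30x − 9) ÷ lead(D) = 6x⁴ ÷ 3x³ = 2x. Subtract (2x)·D = 6x⁴ − 10x³ − 8x² − 6x. Remainder: 18x³ − 30x² − 24x − 9.
Step 4: lead(18x³ − 30x² − 24x − 9) ÷ lead(D) = 18x³ ÷ 3x³ = 6. Subtract (6)·D = 18x³ − 30x² − 24x − 18. Remainder: 9.

R(x) = 9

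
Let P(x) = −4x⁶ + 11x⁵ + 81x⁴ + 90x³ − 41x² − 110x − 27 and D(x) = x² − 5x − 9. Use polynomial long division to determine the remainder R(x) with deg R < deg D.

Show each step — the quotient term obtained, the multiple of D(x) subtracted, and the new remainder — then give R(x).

Step 1: lead(−4x⁶ + 11x⁵ + 81x⁴ + 90x³ − 41x² − 110x − 27) ÷ lead(D) = −4x⁶ ÷ x² = −4x⁴. Subtract (−4x⁴)·D = −4x⁶ + 20x⁵ + 36x⁴. Remainder: −9x⁵ + 45x⁴ + 90x³ − 41x² − 110x − 27.
Step 2: lead(−9x⁵ + 45x⁴ + 90x³ − 41x² − 110x − 27) ÷ lead(D) = −9x⁵ ÷ x² = −9x³. Subtract (−9x³)·D = −9x⁵ + 45x⁴ + 81x³. Remainder: 9x³ − 41x² − 110x − 27.
Step 3: lead(9x³ − 41x² − 110x − 27) ÷ lead(D) = 9x³ ÷ x² = 9x. Subtract (9x)·D = 9x³ − 45x² − 81x. Remainder: 4x² − 29x − 27.
Step 4: lead(4x² − 29x − 27) ÷ lead(D) = 4x² ÷ x² = 4. Subtract (4)·D = 4x² − 20x − 36. Remainder: −9x + 9.

R(x) = −9x + 9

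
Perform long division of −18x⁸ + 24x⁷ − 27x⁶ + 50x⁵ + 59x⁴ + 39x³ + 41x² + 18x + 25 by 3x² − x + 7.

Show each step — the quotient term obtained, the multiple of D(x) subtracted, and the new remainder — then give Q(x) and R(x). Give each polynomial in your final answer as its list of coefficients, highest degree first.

Q = [-6, 6, 7, 5, 5, 3, 3]; R = [4]

Step 1: lead(−18x⁸ + 24x⁷ − 27x⁶ + 50x⁵ + 59x⁴ + 39x³ + 41x² + 18x + 25) ÷ lead(D) = −18x⁸ ÷ 3x² = −6x⁶. Subtract (−6x⁶)·D = −18x⁸ + 6x⁷ − 42x⁶. Remainder: 18x⁷ + 15x⁶ + 50x⁵ + 59x⁴ + 39x³ + 41x² + 18x + 25.
Step 2: lead(18x⁷ + 15x⁶ + 50x⁵ + 59x⁴ + 39x³ + 41x² + 18x + 25) ÷ lead(D) = 18x⁷ ÷ 3x² = 6x⁵. Subtract (6x⁵)·D = 18x⁷ − 6x⁶ + 42x⁵. Remainder: 21x⁶ + 8x⁵ + 59x⁴ + 39x³ + 41x² + 18x + 25.
Step 3: lead(21x⁶ + 8x⁵ + 59x⁴ + 39x³ + 41x² + 18x + 25) ÷ lead(D) = 21x⁶ ÷ 3x² = 7x⁴. Subtract (7x⁴)·D = 21x⁶ − 7x⁵ + 49x⁴. Remainder: 15x⁵ + 10x⁴ + 39x³ + 41x² + 18x + 25.
Step 4: lead(15x⁵ + 10x⁴ + 39x³ + 41x² + 18x + 25) ÷ lead(D) = 15x⁵ ÷ 3x² = 5x³. Subtract (5x³)·D = 15x⁵ − 5x⁴ + 35x³. Remainder: 15x⁴ + 4x³ + 41x² + 18x + 25.
Step 5: lead(15x⁴ + 4x³ + 41x² + 18x + 25) ÷ lead(D) = 15x⁴ ÷ 3x² = 5x². Subtract (5x²)·D = 15x⁴ − 5x³ + 35x². Remainder: 9x³ + 6x² + 18x + 25.
Step 6: lead(9x³ + 6x² + 18x + 25) ÷ lead(D) = 9x³ ÷ 3x² = 3x. Subtract (3x)·D = 9x³ − 3x² + 21x. Remainder: 9x² − 3x + 25.
Step 7: lead(9x² − 3x + 25) ÷ lead(D) = 9x² ÷ 3x² = 3. Subtract (3)·D = 9x² − 3x + 21. Remainder: 4.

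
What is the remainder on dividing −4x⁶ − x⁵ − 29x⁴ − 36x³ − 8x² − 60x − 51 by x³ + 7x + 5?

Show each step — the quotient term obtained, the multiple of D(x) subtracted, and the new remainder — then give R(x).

Step 1: lead(−4x⁶ − x⁵ − 29x⁴ − 36x³ − 8x² − 60x − 51) ÷ lead(D) = −4x⁶ ÷ x³ = −4x³. Subtract (−4x³)·D = −4x⁶ − 28x⁴ − 20x³. Remainder: −x⁵ − x⁴ − 16x³ − 8x² − 60x − 51.
Step 2: lead(−x⁵ − x⁴ − 16x³ − 8x² − 60x − 51) ÷ lead(D) = −x⁵ ÷ x³ = −x². Subtract (−x²)·D = −x⁵ − 7x³ − 5x². Remainder: −x⁴ − 9x³ − 3x² − 60x − 51.
Step 3: lead(−x⁴ − 9x³ − 3x² − 60x − 51) ÷ lead(D) = −x⁴ ÷ x³ = −x. Subtract (−x)·D = −x⁴ − 7x² − 5x. Remainder: −9x³ + 4x² − 55x − 51.
Step 4: lead(−9x³ + 4x² − 55x − 51) ÷ lead(D) = −9x³ ÷ x³ = −9. Subtract (−9)·D = −9x³ − 63x − 45. Remainder: 4x² + 8x − 6.

R(x) = 4x² + 8x − 6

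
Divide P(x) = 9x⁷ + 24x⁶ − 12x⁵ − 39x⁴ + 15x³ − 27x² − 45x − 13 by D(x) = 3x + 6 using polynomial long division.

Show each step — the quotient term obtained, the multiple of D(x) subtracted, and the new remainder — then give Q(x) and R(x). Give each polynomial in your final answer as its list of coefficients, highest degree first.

Q = [3, 2, -8, 3, -1, -7, -1]; R = [-7]

Step 1: lead(9x⁷ + 24x⁶ − 12x⁵ − 39x⁴ + 15x³ − 27x² − 45x − 13) ÷ lead(D) = 9x⁷ ÷ 3x = 3x⁶. Subtract (3x⁶)·D = 9x⁷ + 18x⁶. Remainder: 6x⁶ − 12x⁵ − 39x⁴ + 15x³ − 27x² − 45x − 13.
Step 2: lead(6x⁶ − 12x⁵ − 39x⁴ + 15x³ − 27x² − 45x − 13) ÷ lead(D) = 6x⁶ ÷ 3x = 2x⁵. Subtract (2x⁵)·D = 6x⁶ + 12x⁵. Remainder: −24x⁵ − 39x⁴ + 15x³ − 27x² − 45x − 13.
Step 3: lead(−24x⁵ − 39x⁴ + 15x³ − 27x² − 45x − 13) ÷ lead(D) = −24x⁵ ÷ 3x = −8x⁴. Subtract (−8x⁴)·D = −24x⁵ − 48x⁴. Remainder: 9x⁴ + 15x³ − 27x² − 45x − 13.
Step 4: lead(9x⁴ + 15x³ − 27x² − 45x − 13) ÷ lead(D) = 9x⁴ ÷ 3x = 3x³. Subtract (3x³)·D = 9x⁴ + 18x³. Remainder: −3x³ − 27x² − 45x − 13.
Step 5: lead(−3x³ − 27x² − 45x − 13) ÷ lead(D) = −3x³ ÷ 3x = −x². Subtract (−x²)·D = −3x³ − 6x². Remainder: −21x² − 45x − 13.
Step 6: lead(−21x² − 45x − 13) ÷ lead(D) = −21x² ÷ 3x = −7x. Subtract (−7x)·D = −21x² − 42x. Remainder: −3x − 13.
Step 7: lead(−3x − 13) ÷ lead(D) = −3x ÷ 3x = −1. Subtract (−1)·D = −3x − 6. Remainder: −7.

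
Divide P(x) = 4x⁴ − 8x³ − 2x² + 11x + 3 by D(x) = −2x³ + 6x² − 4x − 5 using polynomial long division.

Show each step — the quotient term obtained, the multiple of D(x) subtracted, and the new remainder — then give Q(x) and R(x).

Q(x) = −2x − 2; R(x) = 2x² − 7x − 7

Step 1: lead(4x⁴ − 8x³ − 2x² + 11x + 3) ÷ lead(D) = 4x⁴ ÷ −2x³ = −2x. Subtract (−2x)·D = 4x⁴ − 12x³ + 8x² + 10x. Remainder: 4x³ − 10x² + x + 3.
Step 2: lead(4x³ − 10x² + x + 3) ÷ lead(D) = 4x³ ÷ −2x³ = −2. Subtract (−2)·D = 4x³ − 12x² + 8x + 10. Remainder: 2x² − 7x − 7.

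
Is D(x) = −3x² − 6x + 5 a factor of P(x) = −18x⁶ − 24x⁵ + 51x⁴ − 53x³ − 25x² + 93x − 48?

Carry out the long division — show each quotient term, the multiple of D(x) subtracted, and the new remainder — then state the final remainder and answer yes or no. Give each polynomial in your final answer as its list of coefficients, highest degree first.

R = [-8], so D(x) is not a factor of P(x). no

Step 1: lead(−18x⁶ − 24x⁵ + 51x⁴ − 53x³ − 25x² + 93x − 48) ÷ lead(D) = −18x⁶ ÷ −3x² = 6x⁴. Subtract (6x⁴)·D = −18x⁶ − 36x⁵ + 30x⁴. Remainder: 12x⁵ + 21x⁴ − 53x³ − 25x² + 93x − 48.
Step 2: lead(12x⁵ + 21x⁴ − 53x³ − 25x² + 93x − 48) ÷ lead(D) = 12x⁵ ÷ −3x² = −4x³. Subtract (−4x³)·D = 12x⁵ + 24x⁴ − 20x³. Remainder: −3x⁴ − 33x³ − 25x² + 93x − 48.
Step 3: lead(−3x⁴ − 33x³ − 25x² + 93x − 48) ÷ lead(D) = −3x⁴ ÷ −3x² = x². Subtract (x²)·D = −3x⁴ − 6x³ + 5x². Remainder: −27x³ − 30x² + 93x − 48.
Step 4: lead(−27x³ − 30x² + 93x − 48) ÷ lead(D) = −27x³ ÷ −3x² = 9x. Subtract (9x)·D = −27x³ − 54x² + 45x. Remainder: 24x² + 48x − 48.
Step 5: lead(24x² + 48x − 48) ÷ lead(D) = 24x² ÷ −3x² = −8. Subtract (−8)·D = 24x² + 48x − 40. Remainder: −8.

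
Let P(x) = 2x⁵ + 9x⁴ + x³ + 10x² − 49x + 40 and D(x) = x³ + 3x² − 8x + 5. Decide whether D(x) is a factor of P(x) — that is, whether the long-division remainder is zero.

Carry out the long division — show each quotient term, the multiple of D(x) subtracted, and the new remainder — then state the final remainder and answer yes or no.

Step 1: lead(2x⁵ + 9x⁴ + x³ + 10x² − 49x + 40) ÷ lead(D) = 2x⁵ ÷ x³ = 2x². Subtract (2x²)·D = 2x⁵ + 6x⁴ − 16x³ + 10x². Remainder: 3x⁴ + 17x³ − 49x + 40.
Step 2: lead(3x⁴ + 17x³ − 49x + 40) ÷ lead(D) = 3x⁴ ÷ x³ = 3x. Subtract (3x)·D = 3x⁴ + 9x³ − 24x² + 15x. Remainder: 8x³ + 24x² − 64x + 40.
Step 3: lead(8x³ + 24x² − 64x + 40) ÷ lead(D) = 8x³ ÷ x³ = 8. Subtract (8)·D = 8x³ + 24x² − 64x + 40. Remainder: 0.

R(x) = 0, so D(x) is a factor of P(x). yes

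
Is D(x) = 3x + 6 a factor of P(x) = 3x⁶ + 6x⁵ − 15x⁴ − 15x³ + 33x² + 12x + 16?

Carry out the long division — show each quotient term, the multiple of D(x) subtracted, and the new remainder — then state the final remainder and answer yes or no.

Step 1: lead(3x⁶ + 6x⁵ − 15x⁴ − 15x³ + 33x² + 12x + 16) ÷ lead(D) = 3x⁶ ÷ 3x = x⁵. Subtract (x⁵)·D = 3x⁶ + 6x⁵. Remainder: −15x⁴ − 15x³ + 33x² + 12x + 16.
Step 2: lead(−15x⁴ − 15x³ + 33x² + 12x + 16) ÷ lead(D) = −15x⁴ ÷ 3x = −5x³. Subtract (−5x³)·D = −15x⁴ − 30x³. Remainder: 15x³ + 33x² + 12x + 16.
Step 3: lead(15x³ + 33x² + 12x + 16) ÷ lead(D) = 15x³ ÷ 3x = 5x². Subtract (5x²)·D = 15x³ + 30x². Remainder: 3x² + 12x + 16.
Step 4: lead(3x² + 12x + 16) ÷ lead(D) = 3x² ÷ 3x = x. Subtract (x)·D = 3x² + 6x. Remainder: 6x + 16.
Step 5: lead(6x + 16) ÷ lead(D) = 6x ÷ 3x = 2. Subtract (2)·D = 6x + 12. Remainder: 4.

R(x) = 4, so D(x) is not a factor of P(x). no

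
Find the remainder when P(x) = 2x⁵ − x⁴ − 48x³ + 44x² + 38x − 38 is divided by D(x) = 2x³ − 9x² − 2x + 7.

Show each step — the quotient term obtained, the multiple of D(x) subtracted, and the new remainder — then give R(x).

Step 1: lead(2x⁵ − x⁴ − 48x³ + 44x² + 38x − 38) ÷ lead(D) = 2x⁵ ÷ 2x³ = x². Subtract (x²)·D = 2x⁵ − 9x⁴ − 2x³ + 7x². Remainder: 8x⁴ − 46x³ + 37x² + 38x − 38.
Step 2: lead(8x⁴ − 46x³ + 37x² + 38x − 38) ÷ lead(D) = 8x⁴ ÷ 2x³ = 4x. Subtract (4x)·D = 8x⁴ − 36x³ − 8x² + 28x. Remainder: −10x³ + 45x² + 10x − 38.
Step 3: lead(−10x³ + 45x² + 10x − 38) ÷ lead(D) = −10x³ ÷ 2x³ = −5. Subtract (−5)·D = −10x³ + 45x² + 10x − 35. Remainder: −3.

R(x) = −3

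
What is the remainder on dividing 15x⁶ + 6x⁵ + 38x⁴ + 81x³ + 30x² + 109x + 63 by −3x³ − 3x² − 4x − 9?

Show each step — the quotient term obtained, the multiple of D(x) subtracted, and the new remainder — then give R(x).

R(x) = 0

Step 1: lead(15x⁶ + 6x⁵ + 38x⁴ + 81x³ + 30x² + 109x + 63) ÷ lead(D) = 15x⁶ ÷ −3x³ = −5x³. Subtract (−5x³)·D = 15x⁶ + 15x⁵ + 20x⁴ + 45x³. Remainder: −9x⁵ + 18x⁴ + 36x³ + 30x² + 109x + 63.
Step 2: lead(−9x⁵ + 18x⁴ + 36x³ + 30x² + 109x + 63) ÷ lead(D) = −9x⁵ ÷ −3x³ = 3x². Subtract (3x²)·D = −9x⁵ − 9x⁴ − 12x³ − 27x². Remainder: 27x⁴ + 48x³ + 57x² + 109x + 63.
Step 3: lead(27x⁴ + 48x³ + 57x² + 109x + 63) ÷ lead(D) = 27x⁴ ÷ −3x³ = −9x. Subtract (−9x)·D = 27x⁴ + 27x³ + 36x² + 81x. Remainder: 21x³ + 21x² + 28x + 63.
Step 4: lead(21x³ + 21x² + 28x + 63) ÷ lead(D) = 21x³ ÷ −3x³ = −7. Subtract (−7)·D = 21x³ + 21x² + 28x + 63. Remainder: 0.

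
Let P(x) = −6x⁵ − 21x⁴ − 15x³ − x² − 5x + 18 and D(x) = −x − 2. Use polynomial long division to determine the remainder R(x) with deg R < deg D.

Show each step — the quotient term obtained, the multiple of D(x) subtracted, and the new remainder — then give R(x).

Step 1: lead(−6x⁵ − 21x⁴ − 15x³ − x² − 5x + 18) ÷ lead(D) = −6x⁵ ÷ −x = 6x⁴. Subtract (6x⁴)·D = −6x⁵ − 12x⁴. Remainder: −9x⁴ − 15x³ − x² − 5x + 18.
Step 2: lead(−9x⁴ − 15x³ − x² − 5x + 18) ÷ lead(D) = −9x⁴ ÷ −x = 9x³. Subtract (9x³)·D = −9x⁴ − 18x³. Remainder: 3x³ − x² − 5x + 18.
Step 3: lead(3x³ − x² − 5x + 18) ÷ lead(D) = 3x³ ÷ −x = −3x². Subtract (−3x²)·D = 3x³ + 6x². Remainder: −7x² − 5x + 18.
Step 4: lead(−7x² − 5x + 18) ÷ lead(D) = −7x² ÷ −x = 7x. Subtract (7x)·D = −7x² − 14x. Remainder: 9x + 18.
Step 5: lead(9x + 18) ÷ lead(D) = 9x ÷ −x = −9. Subtract (−9)·D = 9x + 18. Remainder: 0.

R(x) = 0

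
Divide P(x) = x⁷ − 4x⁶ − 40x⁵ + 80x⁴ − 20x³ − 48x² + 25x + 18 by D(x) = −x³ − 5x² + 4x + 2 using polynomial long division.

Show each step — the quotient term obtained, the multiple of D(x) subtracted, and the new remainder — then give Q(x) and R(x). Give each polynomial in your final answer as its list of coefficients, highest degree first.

Q = [-1, 9, -9, -1, 7]; R = [9, -1, 4]

Step 1: lead(x⁷ − 4x⁶ − 40x⁵ + 80x⁴ − 20x³ − 48x² + 25x + 18) ÷ lead(D) = x⁷ ÷ −x³ = −x⁴. Subtract (−x⁴)·D = x⁷ + 5x⁶ − 4x⁵ − 2x⁴. Remainder: −9x⁶ − 36x⁵ + 82x⁴ − 20x³ − 48x² + 25x + 18.
Step 2: lead(−9x⁶ − 36x⁵ + 82x⁴ − 20x³ − 48x² + 25x + 18) ÷ lead(D) = −9x⁶ ÷ −x³ = 9x³. Subtract (9x³)·D = −9x⁶ − 45x⁵ + 36x⁴ + 18x³. Remainder: 9x⁵ + 46x⁴ − 38x³ − 48x² + 25x + 18.
Step 3: lead(9x⁵ + 46x⁴ − 38x³ − 48x² + 25x + 18) ÷ lead(D) = 9x⁵ ÷ −x³ = −9x². Subtract (−9x²)·D = 9x⁵ + 45x⁴ − 36x³ − 18x². Remainder: x⁴ − 2x³ − 30x² + 25x + 18.
Step 4: lead(x⁴ − 2x³ − 30x² + 25x + 18) ÷ lead(D) = x⁴ ÷ −x³ = −x. Subtract (−x)·D = x⁴ + 5x³ − 4x² − 2x. Remainder: −7x³ − 26x² + 27x + 18.
Step 5: lead(−7x³ − 26x² + 27x + 18) ÷ lead(D) = −7x³ ÷ −x³ = 7. Subtract (7)·D = −7x³ − 35x² + 28x + 14. Remainder: 9x² − x + 4.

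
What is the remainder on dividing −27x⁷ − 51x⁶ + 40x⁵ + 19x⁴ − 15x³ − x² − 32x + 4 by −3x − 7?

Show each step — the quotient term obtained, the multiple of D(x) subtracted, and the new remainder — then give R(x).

Step 1: lead(−27x⁷ − 51x⁶ + 40x⁵ + 19x⁴ − 15x³ − x² − 32x + 4) ÷ lead(D) = −27x⁷ ÷ −3x = 9x⁶. Subtract (9x⁶)·D = −27x⁷ − 63x⁶. Remainder: 12x⁶ + 40x⁵ + 19x⁴ − 15x³ − x² − 32x + 4.
Step 2: lead(12x⁶ + 40x⁵ + 19x⁴ − 15x³ − x² − 32x + 4) ÷ lead(D) = 12x⁶ ÷ −3x = −4x⁵. Subtract (−4x⁵)·D = 12x⁶ + 28x⁵. Remainder: 12x⁵ + 19x⁴ − 15x³ − x² − 32x + 4.
Step 3: lead(12x⁵ + 19x⁴ − 15x³ − x² − 32x + 4) ÷ lead(D) = 12x⁵ ÷ −3x = −4x⁴. Subtract (−4x⁴)·D = 12x⁵ + 28x⁴. Remainder: −9x⁴ − 15x³ − x² − 32x + 4.
Step 4: lead(−9x⁴ − 15x³ − x² − 32x + 4) ÷ lead(D) = −9x⁴ ÷ −3x = 3x³. Subtract (3x³)·D = −9x⁴ − 21x³. Remainder: 6x³ − x² − 32x + 4.
Step 5: lead(6x³ − x² − 32x + 4) ÷ lead(D) = 6x³ ÷ −3x = −2x². Subtract (−2x²)·D = 6x³ + 14x². Remainder: −15x² − 32x + 4.
Step 6: lead(−15x² − 32x + 4) ÷ lead(D) = −15x² ÷ −3x = 5x. Subtract (5x)·D = −15x² − 35x. Remainder: 3x + 4.
Step 7: lead(3x + 4) ÷ lead(D) = 3x ÷ −3x = −1. Subtract (−1)·D = 3x + 7. Remainder: −3.

R(x) = −3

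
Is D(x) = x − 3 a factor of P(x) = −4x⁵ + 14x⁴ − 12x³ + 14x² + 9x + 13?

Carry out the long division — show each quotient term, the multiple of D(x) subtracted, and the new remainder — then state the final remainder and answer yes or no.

R(x) = 4, so D(x) is not a factor of P(x). no

Step 1: lead(−4x⁵ + 14x⁴ − 12x³ + 14x² + 9x + 13) ÷ lead(D) = −4x⁵ ÷ x = −4x⁴. Subtract (−4x⁴)·D = −4x⁵ + 12x⁴. Remainder: 2x⁴ − 12x³ + 14x² + 9x + 13.
Step 2: lead(2x⁴ − 12x³ + 14x² + 9x + 13) ÷ lead(D) = 2x⁴ ÷ x = 2x³. Subtract (2x³)·D = 2x⁴ − 6x³. Remainder: −6x³ + 14x² + 9x + 13.
Step 3: lead(−6x³ + 14x² + 9x + 13) ÷ lead(D) = −6x³ ÷ x = −6x². Subtract (−6x²)·D = −6x³ + 18x². Remainder: −4x² + 9x + 13.
Step 4: lead(−4x² + 9x + 13) ÷ lead(D) = −4x² ÷ x = −4x. Subtract (−4x)·D = −4x² + 12x. Remainder: −3x + 13.
Step 5: lead(−3x + 13) ÷ lead(D) = −3x ÷ x = −3. Subtract (−3)·D = −3x + 9. Remainder: 4.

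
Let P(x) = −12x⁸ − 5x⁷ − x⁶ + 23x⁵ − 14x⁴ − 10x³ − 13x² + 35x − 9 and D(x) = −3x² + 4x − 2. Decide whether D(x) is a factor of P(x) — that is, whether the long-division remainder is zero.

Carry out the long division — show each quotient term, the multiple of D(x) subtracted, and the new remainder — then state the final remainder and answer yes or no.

R(x) = 7x + 5, so D(x) is not a factor of P(x). no

Step 1: lead(−12x⁸ − 5x⁷ − x⁶ + 23x⁵ − 14x⁴ − 10x³ − 13x² + 35x − 9) ÷ lead(D) = −12x⁸ ÷ −3x² = 4x⁶. Subtract (4x⁶)·D = −12x⁸ + 16x⁷ − 8x⁶. Remainder: −21x⁷ + 7x⁶ + 23x⁵ − 14x⁴ − 10x³ − 13x² + 35x − 9.
Step 2: lead(−21x⁷ + 7x⁶ + 23x⁵ − 14x⁴ − 10x³ − 13x² + 35x − 9) ÷ lead(D) = −21x⁷ ÷ −3x² = 7x⁵. Subtract (7x⁵)·D = −21x⁷ + 28x⁶ − 14x⁵. Remainder: −21x⁶ + 37x⁵ − 14x⁴ − 10x³ − 13x² + 35x − 9.
Step 3: lead(−21x⁶ + 37x⁵ − 14x⁴ − 10x³ − 13x² + 35x − 9) ÷ lead(D) = −21x⁶ ÷ −3x² = 7x⁴. Subtract (7x⁴)·D = −21x⁶ + 28x⁵ − 14x⁴. Remainder: 9x⁵ − 10x³ − 13x² + 35x − 9.
Step 4: lead(9x⁵ − 10x³ − 13x² + 35x − 9) ÷ lead(D) = 9x⁵ ÷ −3x² = −3x³. Subtract (−3x³)·D = 9x⁵ − 12x⁴ + 6x³. Remainder: 12x⁴ − 16x³ − 13x² + 35x − 9.
Step 5: lead(12x⁴ − 16x³ − 13x² + 35x − 9) ÷ lead(D) = 12x⁴ ÷ −3x² = −4x². Subtract (−4x²)·D = 12x⁴ − 16x³ + 8x². Remainder: −21x² + 35x − 9.
Step 6: lead(−21x² + 35x − 9) ÷ lead(D) = −21x² ÷ −3x² = 7. Subtract (7)·D = −21x² + 28x − 14. Remainder: 7x + 5.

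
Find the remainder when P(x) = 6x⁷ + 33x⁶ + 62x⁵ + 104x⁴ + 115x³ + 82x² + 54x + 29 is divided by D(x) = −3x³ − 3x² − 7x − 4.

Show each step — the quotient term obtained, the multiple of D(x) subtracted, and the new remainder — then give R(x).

R(x) = 8x² − 4x + 5

Step 1: lead(6x⁷ + 33x⁶ + 62x⁵ + 104x⁴ + 115x³ + 82x² + 54x + 29) ÷ lead(D) = 6x⁷ ÷ −3x³ = −2x⁴. Subtract (−2x⁴)·D = 6x⁷ + 6x⁶ + 14x⁵ + 8x⁴. Remainder: 27x⁶ + 48x⁵ + 96x⁴ + 115x³ + 82x² + 54x + 29.
Step 2: lead(27x⁶ + 48x⁵ + 96x⁴ + 115x³ + 82x² + 54x + 29) ÷ lead(D) = 27x⁶ ÷ −3x³ = −9x³. Subtract (−9x³)·D = 27x⁶ + 27x⁵ + 63x⁴ + 36x³. Remainder: 21x⁵ + 33x⁴ + 79x³ + 82x² + 54x + 29.
Step 3: lead(21x⁵ + 33x⁴ + 79x³ + 82x² + 54x + 29) ÷ lead(D) = 21x⁵ ÷ −3x³ = −7x². Subtract (−7x²)·D = 21x⁵ + 21x⁴ + 49x³ + 28x². Remainder: 12x⁴ + 30x³ + 54x² + 54x + 29.
Step 4: lead(12x⁴ + 30x³ + 54x² + 54x + 29) ÷ lead(D) = 12x⁴ ÷ −3x³ = −4x. Subtract (−4x)·D = 12x⁴ + 12x³ + 28x² + 16x. Remainder: 18x³ + 26x² + 38x + 29.
Step 5: lead(18x³ + 26x² + 38x + 29) ÷ lead(D) = 18x³ ÷ −3x³ = −6. Subtract (−6)·D = 18x³ + 18x² + 42x + 24. Remainder: 8x² − 4x + 5.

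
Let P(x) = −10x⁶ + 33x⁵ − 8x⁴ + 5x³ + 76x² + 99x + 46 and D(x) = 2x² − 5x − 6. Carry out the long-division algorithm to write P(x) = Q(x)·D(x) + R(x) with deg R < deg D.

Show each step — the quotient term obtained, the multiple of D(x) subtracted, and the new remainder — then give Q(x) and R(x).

Step 1: lead(−10x⁶ + 33x⁵ − 8x⁴ + 5x³ + 76x² + 99x + 46) ÷ lead(D) = −10x⁶ ÷ 2x² = −5x⁴. Subtract (−5x⁴)·D = −10x⁶ + 25x⁵ + 30x⁴. Remainder: 8x⁵ − 38x⁴ + 5x³ + 76x² + 99x + 46.
Step 2: lead(8x⁵ − 38x⁴ + 5x³ + 76x² + 99x + 46) ÷ lead(D) = 8x⁵ ÷ 2x² = 4x³. Subtract (4x³)·D = 8x⁵ − 20x⁴ − 24x³. Remainder: −18x⁴ + 29x³ + 76x² + 99x + 46.
Step 3: lead(−18x⁴ + 29x³ + 76x² + 99x + 46) ÷ lead(D) = −18x⁴ ÷ 2x² = −9x². Subtract (−9x²)·D = −18x⁴ + 45x³ + 54x². Remainder: −16x³ + 22x² + 99x + 46.
Step 4: lead(−16x³ + 22x² + 99x + 46) ÷ lead(D) = −16x³ ÷ 2x² = −8x. Subtract (−8x)·D = −16x³ + 40x² + 48x. Remainder: −18x² + 51x + 46.
Step 5: lead(−18x² + 51x + 46) ÷ lead(D) = −18x² ÷ 2x² = −9. Subtract (−9)·D = −18x² + 45x + 54. Remainder: 6x − 8.

Q(x) = −5x⁴ + 4x³ − 9x² − 8x − 9; R(x) = 6x − 8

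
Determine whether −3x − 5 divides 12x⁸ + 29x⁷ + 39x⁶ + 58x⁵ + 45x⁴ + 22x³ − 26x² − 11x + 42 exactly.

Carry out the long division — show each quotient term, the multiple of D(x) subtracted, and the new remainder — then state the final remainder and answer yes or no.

R(x) = 2, so D(x) is not a factor of P(x). no

Step 1: lead(12x⁸ + 29x⁷ + 39x⁶ + 58x⁵ + 45x⁴ + 22x³ − 26x² − 11x + 42) ÷ lead(D) = 12x⁸ ÷ −3x = −4x⁷. Subtract (−4x⁷)·D = 12x⁸ + 20x⁷. Remainder: 9x⁷ + 39x⁶ + 58x⁵ + 45x⁴ + 22x³ − 26x² − 11x + 42.
Step 2: lead(9x⁷ + 39x⁶ + 58x⁵ + 45x⁴ + 22x³ − 26x² − 11x + 42) ÷ lead(D) = 9x⁷ ÷ −3x = −3x⁶. Subtract (−3x⁶)·D = 9x⁷ + 15x⁶. Remainder: 24x⁶ + 58x⁵ + 45x⁴ + 22x³ − 26x² − 11x + 42.
Step 3: lead(24x⁶ + 58x⁵ + 45x⁴ + 22x³ − 26x² − 11x + 42) ÷ lead(D) = 24x⁶ ÷ −3x = −8x⁵. Subtract (−8x⁵)·D = 24x⁶ + 40x⁵. Remainder: 18x⁵ + 45x⁴ + 22x³ − 26x² − 11x + 42.
Step 4: lead(18x⁵ + 45x⁴ + 22x³ − 26x² − 11x + 42) ÷ lead(D) = 18x⁵ ÷ −3x = −6x⁴. Subtract (−6x⁴)·D = 18x⁵ + 30x⁴. Remainder: 15x⁴ + 22x³ − 26x² − 11x + 42.
Step 5: lead(15x⁴ + 22x³ − 26x² − 11x + 42) ÷ lead(D) = 15x⁴ ÷ −3x = −5x³. Subtract (−5x³)·D = 15x⁴ + 25x³. Remainder: −3x³ − 26x² − 11x + 42.
Step 6: lead(−3x³ − 26x² − 11x + 42) ÷ lead(D) = −3x³ ÷ −3x = x². Subtract (x²)·D = −3x³ − 5x². Remainder: −21x² − 11x + 42.
Step 7: lead(−21x² − 11x + 42) ÷ lead(D) = −21x² ÷ −3x = 7x. Subtract (7x)·D = −21x² − 35x. Remainder: 24x + 42.
Step 8: lead(24x + 42) ÷ lead(D) = 24x ÷ −3x = −8. Subtract (−8)·D = 24x + 40. Remainder: 2.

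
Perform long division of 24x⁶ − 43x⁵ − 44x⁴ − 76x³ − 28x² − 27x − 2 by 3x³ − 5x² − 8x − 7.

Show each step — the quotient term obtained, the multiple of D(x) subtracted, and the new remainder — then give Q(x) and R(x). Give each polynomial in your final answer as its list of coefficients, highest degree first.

Q = [8, -1, 5, -1]; R = [-9]

Step 1: lead(24x⁶ − 43x⁵ − 44x⁴ − 76x³ − 28x² − 27x − 2) ÷ lead(D) = 24x⁶ ÷ 3x³ = 8x³. Subtract (8x³)·D = 24x⁶ − 40x⁵ − 64x⁴ − 56x³. Remainder: −3x⁵ + 20x⁴ − 20x³ − 28x² − 27x − 2.
Step 2: lead(−3x⁵ + 20x⁴ − 20x³ − 28x² − 27x − 2) ÷ lead(D) = −3x⁵ ÷ 3x³ = −x². Subtract (−x²)·D = −3x⁵ + 5x⁴ + 8x³ + 7x². Remainder: 15x⁴ − 28x³ − 35x² − 27x − 2.
Step 3: lead(15x⁴ − 28x³ − 35x² − 27x − 2) ÷ lead(D) = 15x⁴ ÷ 3x³ = 5x. Subtract (5x)·D = 15x⁴ − 25x³ − 40x² − 35x. Remainder: −3x³ + 5x² + 8x − 2.
Step 4: lead(−3x³ + 5x² + 8x − 2) ÷ lead(D) = −3x³ ÷ 3x³ = −1. Subtract (−1)·D = −3x³ + 5x² + 8x + 7. Remainder: −9.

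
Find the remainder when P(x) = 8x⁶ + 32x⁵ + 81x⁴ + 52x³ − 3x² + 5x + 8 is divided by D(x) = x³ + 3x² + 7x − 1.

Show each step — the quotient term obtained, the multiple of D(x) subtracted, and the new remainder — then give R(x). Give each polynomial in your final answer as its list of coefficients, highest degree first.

R = [-5, -1, 9]

Step 1: lead(8x⁶ + 32x⁵ + 81x⁴ + 52x³ − 3x² + 5x + 8) ÷ lead(D) = 8x⁶ ÷ x³ = 8x³. Subtract (8x³)·D = 8x⁶ + 24x⁵ + 56x⁴ − 8x³. Remainder: 8x⁵ + 25x⁴ + 60x³ − 3x² + 5x + 8.
Step 2: lead(8x⁵ + 25x⁴ + 60x³ − 3x² + 5x + 8) ÷ lead(D) = 8x⁵ ÷ x³ = 8x². Subtract (8x²)·D = 8x⁵ + 24x⁴ + 56x³ − 8x². Remainder: x⁴ + 4x³ + 5x² + 5x + 8.
Step 3: lead(x⁴ + 4x³ + 5x² + 5x + 8) ÷ lead(D) = x⁴ ÷ x³ = x. Subtract (x)·D = x⁴ + 3x³ + 7x² − x. Remainder: x³ − 2x² + 6x + 8.
Step 4: lead(x³ − 2x² + 6x + 8) ÷ lead(D) = x³ ÷ x³ = 1. Subtract (1)·D = x³ + 3x² + 7x − 1. Remainder: −5x² − x + 9.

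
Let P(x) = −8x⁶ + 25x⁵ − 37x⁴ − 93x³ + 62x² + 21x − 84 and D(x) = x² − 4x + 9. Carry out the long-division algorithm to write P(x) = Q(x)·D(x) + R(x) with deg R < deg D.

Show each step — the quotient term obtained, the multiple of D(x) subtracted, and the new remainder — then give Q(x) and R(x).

Q(x) = −8x⁴ − 7x³ + 7x² − 2x − 9; R(x) = 3x − 3

Step 1: lead(−8x⁶ + 25x⁵ − 37x⁴ − 93x³ + 62x² + 21x − 84) ÷ lead(D) = −8x⁶ ÷ x² = −8x⁴. Subtract (−8x⁴)·D = −8x⁶ + 32x⁵ − 72x⁴. Remainder: −7x⁵ + 35x⁴ − 93x³ + 62x² + 21x − 84.
Step 2: lead(−7x⁵ + 35x⁴ − 93x³ + 62x² + 21x − 84) ÷ lead(D) = −7x⁵ ÷ x² = −7x³. Subtract (−7x³)·D = −7x⁵ + 28x⁴ − 63x³. Remainder: 7x⁴ − 30x³ + 62x² + 21x − 84.
Step 3: lead(7x⁴ − 30x³ + 62x² + 21x − 84) ÷ lead(D) = 7x⁴ ÷ x² = 7x². Subtract (7x²)·D = 7x⁴ − 28x³ + 63x². Remainder: −2x³ − x² + 21x − 84.
Step 4: lead(−2x³ − x² + 21x − 84) ÷ lead(D) = −2x³ ÷ x² = −2x. Subtract (−2x)·D = −2x³ + 8x² − 18x. Remainder: −9x² + 39x − 84.
Step 5: lead(−9x² + 39x − 84) ÷ lead(D) = −9x² ÷ x² = −9. Subtract (−9)·D = −9x² + 36x − 81. Remainder: 3x − 3.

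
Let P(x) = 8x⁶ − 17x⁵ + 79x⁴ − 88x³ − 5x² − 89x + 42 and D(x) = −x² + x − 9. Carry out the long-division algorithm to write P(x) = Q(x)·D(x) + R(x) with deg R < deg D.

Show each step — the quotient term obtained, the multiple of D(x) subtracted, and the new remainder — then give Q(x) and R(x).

Step 1: lead(8x⁶ − 17x⁵ + 79x⁴ − 88x³ − 5x² − 89x + 42) ÷ lead(D) = 8x⁶ ÷ −x² = −8x⁴. Subtract (−8x⁴)·D = 8x⁶ − 8x⁵ + 72x⁴. Remainder: −9x⁵ + 7x⁴ − 88x³ − 5x² − 89x + 42.
Step 2: lead(−9x⁵ + 7x⁴ − 88x³ − 5x² − 89x + 42) ÷ lead(D) = −9x⁵ ÷ −x² = 9x³. Subtract (9x³)·D = −9x⁵ + 9x⁴ − 81x³. Remainder: −2x⁴ − 7x³ − 5x² − 89x + 42.
Step 3: lead(−2x⁴ − 7x³ − 5x² − 89x + 42) ÷ lead(D) = −2x⁴ ÷ −x² = 2x². Subtract (2x²)·D = −2x⁴ + 2x³ − 18x². Remainder: −9x³ + 13x² − 89x + 42.
Step 4: lead(−9x³ + 13x² − 89x + 42) ÷ lead(D) = −9x³ ÷ −x² = 9x. Subtract (9x)·D = −9x³ + 9x² − 81x. Remainder: 4x² − 8x + 42.
Step 5: lead(4x² − 8x + 42) ÷ lead(D) = 4x² ÷ −x² = −4. Subtract (−4)·D = 4x² − 4x + 36. Remainder: −4x + 6.

Q(x) = −8x⁴ + 9x³ + 2x² + 9x − 4; R(x) = −4x + 6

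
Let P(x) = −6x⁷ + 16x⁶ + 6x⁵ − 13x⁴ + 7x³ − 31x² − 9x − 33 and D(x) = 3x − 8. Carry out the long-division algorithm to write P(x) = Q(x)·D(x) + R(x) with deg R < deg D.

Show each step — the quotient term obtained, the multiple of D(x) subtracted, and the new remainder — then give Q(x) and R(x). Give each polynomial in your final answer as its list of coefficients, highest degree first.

Q = [-2, 0, 2, 1, 5, 3, 5]; R = [7]

Step 1: lead(−6x⁷ + 16x⁶ + 6x⁵ − 13x⁴ + 7x³ − 31x² − 9x − 33) ÷ lead(D) = −6x⁷ ÷ 3x = −2x⁶. Subtract (−2x⁶)·D = −6x⁷ + 16x⁶. Remainder: 6x⁵ − 13x⁴ + 7x³ − 31x² − 9x − 33.
Step 2: lead(6x⁵ − 13x⁴ + 7x³ − 31x² − 9x − 33) ÷ lead(D) = 6x⁵ ÷ 3x = 2x⁴. Subtract (2x⁴)·D = 6x⁵ − 16x⁴. Remainder: 3x⁴ + 7x³ − 31x² − 9x − 33.
Step 3: lead(3x⁴ + 7x³ − 31x² − 9x − 33) ÷ lead(D) = 3x⁴ ÷ 3x = x³. Subtract (x³)·D = 3x⁴ − 8x³. Remainder: 15x³ − 31x² − 9x − 33.
Step 4: lead(15x³ − 31x² − 9x − 33) ÷ lead(D) = 15x³ ÷ 3x = 5x². Subtract (5x²)·D = 15x³ − 40x². Remainder: 9x² − 9x − 33.
Step 5: lead(9x² − 9x − 33) ÷ lead(D) = 9x² ÷ 3x = 3x. Subtract (3x)·D = 9x² − 24x. Remainder: 15x − 33.
Step 6: lead(15x − 33) ÷ lead(D) = 15x ÷ 3x = 5. Subtract (5)·D = 15x − 40. Remainder: 7.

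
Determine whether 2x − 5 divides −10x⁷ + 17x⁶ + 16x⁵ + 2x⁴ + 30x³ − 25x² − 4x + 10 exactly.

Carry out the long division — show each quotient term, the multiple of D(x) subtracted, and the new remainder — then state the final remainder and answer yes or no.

R(x) = 0, so D(x) is a factor of P(x). yes

Step 1: lead(−10x⁷ + 17x⁶ + 16x⁵ + 2x⁴ + 30x³ − 25x² − 4x + 10) ÷ lead(D) = −10x⁷ ÷ 2x = −5x⁶. Subtract (−5x⁶)·D = −10x⁷ + 25x⁶. Remainder: −8x⁶ + 16x⁵ + 2x⁴ + 30x³ − 25x² − 4x + 10.
Step 2: lead(−8x⁶ + 16x⁵ + 2x⁴ + 30x³ − 25x² − 4x + 10) ÷ lead(D) = −8x⁶ ÷ 2x = −4x⁵. Subtract (−4x⁵)·D = −8x⁶ + 20x⁵. Remainder: −4x⁵ + 2x⁴ + 30x³ − 25x² − 4x + 10.
Step 3: lead(−4x⁵ + 2x⁴ + 30x³ − 25x² − 4x + 10) ÷ lead(D) = −4x⁵ ÷ 2x = −2x⁴. Subtract (−2x⁴)·D = −4x⁵ + 10x⁴. Remainder: −8x⁴ + 30x³ − 25x² − 4x + 10.
Step 4: lead(−8x⁴ + 30x³ − 25x² − 4x + 10) ÷ lead(D) = −8x⁴ ÷ 2x = −4x³. Subtract (−4x³)·D = −8x⁴ + 20x³. Remainder: 10x³ − 25x² − 4x + 10.
Step 5: lead(10x³ − 25x² − 4x + 10) ÷ lead(D) = 10x³ ÷ 2x = 5x². Subtract (5x²)·D = 10x³ − 25x². Remainder: −4x + 10.
Step 6: lead(−4x + 10) ÷ lead(D) = −4x ÷ 2x = −2. Subtract (−2)·D = −4x + 10. Remainder: 0.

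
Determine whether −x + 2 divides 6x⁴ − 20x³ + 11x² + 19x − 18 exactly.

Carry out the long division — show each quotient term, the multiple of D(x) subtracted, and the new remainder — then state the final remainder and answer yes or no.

R(x) = 0, so D(x) is a factor of P(x). yes

Step 1: lead(6x⁴ − 20x³ + 11x² + 19x − 18) ÷ lead(D) = 6x⁴ ÷ −x = −6x³. Subtract (−6x³)·D = 6x⁴ − 12x³. Remainder: −8x³ + 11x² + 19x − 18.
Step 2: lead(−8x³ + 11x² + 19x − 18) ÷ lead(D) = −8x³ ÷ −x = 8x². Subtract (8x²)·D = −8x³ + 16x². Remainder: −5x² + 19x − 18.
Step 3: lead(−5x² + 19x − 18) ÷ lead(D) = −5x² ÷ −x = 5x. Subtract (5x)·D = −5x² + 10x. Remainder: 9x − 18.
Step 4: lead(9x − 18) ÷ lead(D) = 9x ÷ −x = −9. Subtract (−9)·D = 9x − 18. Remainder: 0.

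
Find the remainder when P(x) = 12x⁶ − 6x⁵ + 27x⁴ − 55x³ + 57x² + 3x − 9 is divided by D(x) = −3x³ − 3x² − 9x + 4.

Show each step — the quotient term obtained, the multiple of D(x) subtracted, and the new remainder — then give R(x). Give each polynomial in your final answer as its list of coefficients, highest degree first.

Step 1: lead(12x⁶ − 6x⁵ + 27x⁴ − 55x³ + 57x² + 3x − 9) ÷ lead(D) = 12x⁶ ÷ −3x³ = −4x³. Subtract (−4x³)·D = 12x⁶ + 12x⁵ + 36x⁴ − 16x³. Remainder: −18x⁵ − 9x⁴ − 39x³ + 57x² + 3x − 9.
Step 2: lead(−18x⁵ − 9x⁴ − 39x³ + 57x² + 3x − 9) ÷ lead(D) = −18x⁵ ÷ −3x³ = 6x². Subtract (6x²)·D = −18x⁵ − 18x⁴ − 54x³ + 24x². Remainder: 9x⁴ + 15x³ + 33x² + 3x − 9.
Step 3: lead(9x⁴ + 15x³ + 33x² + 3x − 9) ÷ lead(D) = 9x⁴ ÷ −3x³ = −3x. Subtract (−3x)·D = 9x⁴ + 9x³ + 27x² − 12x. Remainder: 6x³ + 6x² + 15x − 9.
Step 4: lead(6x³ + 6x² + 15x − 9) ÷ lead(D) = 6x³ ÷ −3x³ = −2. Subtract (−2)·D = 6x³ + 6x² + 18x − 8. Remainder: −3x − 1.

R = [-3, -1]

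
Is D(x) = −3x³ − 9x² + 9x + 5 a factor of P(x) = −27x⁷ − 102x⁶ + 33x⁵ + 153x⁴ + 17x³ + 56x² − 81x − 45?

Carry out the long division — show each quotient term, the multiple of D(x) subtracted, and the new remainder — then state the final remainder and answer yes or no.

Step 1: lead(−27x⁷ − 102x⁶ + 33x⁵ + 153x⁴ + 17x³ + 56x² − 81x − 45) ÷ lead(D) = −27x⁷ ÷ −3x³ = 9x⁴. Subtract (9x⁴)·D = −27x⁷ − 81x⁶ + 81x⁵ + 45x⁴. Remainder: −21x⁶ − 48x⁵ + 108x⁴ + 17x³ + 56x² − 81x − 45.
Step 2: lead(−21x⁶ − 48x⁵ + 108x⁴ + 17x³ + 56x² − 81x − 45) ÷ lead(D) = −21x⁶ ÷ −3x³ = 7x³. Subtract (7x³)·D = −21x⁶ − 63x⁵ + 63x⁴ + 35x³. Remainder: 15x⁵ + 45x⁴ − 18x³ + 56x² − 81x − 45.
Step 3: lead(15x⁵ + 45x⁴ − 18x³ + 56x² − 81x − 45) ÷ lead(D) = 15x⁵ ÷ −3x³ = −5x². Subtract (−5x²)·D = 15x⁵ + 45x⁴ − 45x³ − 25x². Remainder: 27x³ + 81x² − 81x − 45.
Step 4: lead(27x³ + 81x² − 81x − 45) ÷ lead(D) = 27x³ ÷ −3x³ = −9. Subtract (−9)·D = 27x³ + 81x² − 81x − 45. Remainder: 0.

R(x) = 0, so D(x) is a factor of P(x). yes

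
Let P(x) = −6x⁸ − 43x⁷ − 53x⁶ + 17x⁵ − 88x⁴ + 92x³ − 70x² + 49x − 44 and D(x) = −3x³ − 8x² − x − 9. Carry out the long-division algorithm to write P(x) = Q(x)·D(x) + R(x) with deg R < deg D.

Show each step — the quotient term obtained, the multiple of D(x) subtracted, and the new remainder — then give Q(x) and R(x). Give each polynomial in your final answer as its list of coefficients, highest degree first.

Q = [2, 9, -7, 4, -6, 5]; R = [1]

Step 1: lead(−6x⁸ − 43x⁷ − 53x⁶ + 17x⁵ − 88x⁴ + 92x³ − 70x² + 49x − 44) ÷ lead(D) = −6x⁸ ÷ −3x³ = 2x⁵. Subtract (2x⁵)·D = −6x⁸ − 16x⁷ − 2x⁶ − 18x⁵. Remainder: −27x⁷ − 51x⁶ + 35x⁵ − 88x⁴ + 92x³ − 70x² + 49x − 44.
Step 2: lead(−27x⁷ − 51x⁶ + 35x⁵ − 88x⁴ + 92x³ − 70x² + 49x − 44) ÷ lead(D) = −27x⁷ ÷ −3x³ = 9x⁴. Subtract (9x⁴)·D = −27x⁷ − 72x⁶ − 9x⁵ − 81x⁴. Remainder: 21x⁶ + 44x⁵ − 7x⁴ + 92x³ − 70x² + 49x − 44.
Step 3: lead(21x⁶ + 44x⁵ − 7x⁴ + 92x³ − 70x² + 49x − 44) ÷ lead(D) = 21x⁶ ÷ −3x³ = −7x³. Subtract (−7x³)·D = 21x⁶ + 56x⁵ + 7x⁴ + 63x³. Remainder: −12x⁵ − 14x⁴ + 29x³ − 70x² + 49x − 44.
Step 4: lead(−12x⁵ − 14x⁴ + 29x³ − 70x² + 49x − 44) ÷ lead(D) = −12x⁵ ÷ −3x³ = 4x². Subtract (4x²)·D = −12x⁵ − 32x⁴ − 4x³ − 36x². Remainder: 18x⁴ + 33x³ − 34x² + 49x − 44.
Step 5: lead(18x⁴ + 33x³ − 34x² + 49x − 44) ÷ lead(D) = 18x⁴ ÷ −3x³ = −6x. Subtract (−6x)·D = 18x⁴ + 48x³ + 6x² + 54x. Remainder: −15x³ − 40x² − 5x − 44.
Step 6: lead(−15x³ − 40x² − 5x − 44) ÷ lead(D) = −15x³ ÷ −3x³ = 5. Subtract (5)·D = −15x³ − 40x² − 5x − 45. Remainder: 1.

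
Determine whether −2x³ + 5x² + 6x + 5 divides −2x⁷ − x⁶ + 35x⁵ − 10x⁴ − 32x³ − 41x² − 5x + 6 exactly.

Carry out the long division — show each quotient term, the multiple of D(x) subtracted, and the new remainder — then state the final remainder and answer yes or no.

R(x) = 6, so D(x) is not a factor of P(x). no

Step 1: lead(−2x⁷ − x⁶ + 35x⁵ − 10x⁴ − 32x³ − 41x² − 5x + 6) ÷ lead(D) = −2x⁷ ÷ −2x³ = x⁴. Subtract (x⁴)·D = −2x⁷ + 5x⁶ + 6x⁵ + 5x⁴. Remainder: −6x⁶ + 29x⁵ − 15x⁴ − 32x³ − 41x² − 5x + 6.
Step 2: lead(−6x⁶ + 29x⁵ − 15x⁴ − 32x³ − 41x² − 5x + 6) ÷ lead(D) = −6x⁶ ÷ −2x³ = 3x³. Subtract (3x³)·D = −6x⁶ + 15x⁵ + 18x⁴ + 15x³. Remainder: 14x⁵ − 33x⁴ − 47x³ − 41x² − 5x + 6.
Step 3: lead(14x⁵ − 33x⁴ − 47x³ − 41x² − 5x + 6) ÷ lead(D) = 14x⁵ ÷ −2x³ = −7x². Subtract (−7x²)·D = 14x⁵ − 35x⁴ − 42x³ − 35x². Remainder: 2x⁴ − 5x³ − 6x² − 5x + 6.
Step 4: lead(2x⁴ − 5x³ − 6x² − 5x + 6) ÷ lead(D) = 2x⁴ ÷ −2x³ = −x. Subtract (−x)·D = 2x⁴ − 5x³ − 6x² − 5x. Remainder: 6.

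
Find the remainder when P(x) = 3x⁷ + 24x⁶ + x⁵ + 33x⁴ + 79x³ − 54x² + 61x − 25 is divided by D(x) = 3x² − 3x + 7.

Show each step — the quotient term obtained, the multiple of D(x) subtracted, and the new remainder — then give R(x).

Step 1: lead(3x⁷ + 24x⁶ + x⁵ + 33x⁴ + 79x³ − 54x² + 61x − 25) ÷ lead(D) = 3x⁷ ÷ 3x² = x⁵. Subtract (x⁵)·D = 3x⁷ − 3x⁶ + 7x⁵. Remainder: 27x⁶ − 6x⁵ + 33x⁴ + 79x³ − 54x² + 61x − 25.
Step 2: lead(27x⁶ − 6x⁵ + 33x⁴ + 79x³ − 54x² + 61x − 25) ÷ lead(D) = 27x⁶ ÷ 3x² = 9x⁴. Subtract (9x⁴)·D = 27x⁶ − 27x⁵ + 63x⁴. Remainder: 21x⁵ − 30x⁴ + 79x³ − 54x² + 61x − 25.
Step 3: lead(21x⁵ − 30x⁴ + 79x³ − 54x² + 61x − 25) ÷ lead(D) = 21x⁵ ÷ 3x² = 7x³. Subtract (7x³)·D = 21x⁵ − 21x⁴ + 49x³. Remainder: −9x⁴ + 30x³ − 54x² + 61x − 25.
Step 4: lead(−9x⁴ + 30x³ − 54x² + 61x − 25) ÷ lead(D) = −9x⁴ ÷ 3x² = −3x². Subtract (−3x²)·D = −9x⁴ + 9x³ − 21x². Remainder: 21x³ − 33x² + 61x − 25.
Step 5: lead(21x³ − 33x² + 61x − 25) ÷ lead(D) = 21x³ ÷ 3x² = 7x. Subtract (7x)·D = 21x³ − 21x² + 49x. Remainder: −12x² + 12x − 25.
Step 6: lead(−12x² + 12x − 25) ÷ lead(D) = −12x² ÷ 3x² = −4. Subtract (−4)·D = −12x² + 12x − 28. Remainder: 3.

R(x) = 3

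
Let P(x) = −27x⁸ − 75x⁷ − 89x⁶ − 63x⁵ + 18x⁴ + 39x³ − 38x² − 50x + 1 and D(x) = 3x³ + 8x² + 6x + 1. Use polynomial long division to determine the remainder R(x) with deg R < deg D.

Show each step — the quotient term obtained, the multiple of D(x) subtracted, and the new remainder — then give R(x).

Step 1: lead(−27x⁸ − 75x⁷ − 89x⁶ − 63x⁵ + 18x⁴ + 39x³ − 38x² − 50x + 1) ÷ lead(D) = −27x⁸ ÷ 3x³ = −9x⁵. Subtract (−9x⁵)·D = −27x⁸ − 72x⁷ − 54x⁶ − 9x⁵. Remainder: −3x⁷ − 35x⁶ − 54x⁵ + 18x⁴ + 39x³ − 38x² − 50x + 1.
Step 2: lead(−3x⁷ − 35x⁶ − 54x⁵ + 18x⁴ + 39x³ − 38x² − 50x + 1) ÷ lead(D) = −3x⁷ ÷ 3x³ = −x⁴. Subtract (−x⁴)·D = −3x⁷ − 8x⁶ − 6x⁵ − x⁴. Remainder: −27x⁶ − 48x⁵ + 19x⁴ + 39x³ − 38x² − 50x + 1.
Step 3: lead(−27x⁶ − 48x⁵ + 19x⁴ + 39x³ − 38x² − 50x + 1) ÷ lead(D) = −27x⁶ ÷ 3x³ = −9x³. Subtract (−9x³)·D = −27x⁶ − 72x⁵ − 54x⁴ − 9x³. Remainder: 24x⁵ + 73x⁴ + 48x³ − 38x² − 50x + 1.
Step 4: lead(24x⁵ + 73x⁴ + 48x³ − 38x² − 50x + 1) ÷ lead(D) = 24x⁵ ÷ 3x³ = 8x². Subtract (8x²)·D = 24x⁵ + 64x⁴ + 48x³ + 8x². Remainder: 9x⁴ − 46x² − 50x + 1.
Step 5: lead(9x⁴ − 46x² − 50x + 1) ÷ lead(D) = 9x⁴ ÷ 3x³ = 3x. Subtract (3x)·D = 9x⁴ + 24x³ + 18x² + 3x. Remainder: −24x³ − 64x² − 53x + 1.
Step 6: lead(−24x³ − 64x² − 53x + 1) ÷ lead(D) = −24x³ ÷ 3x³ = −8. Subtract (−8)·D = −24x³ − 64x² − 48x − 8. Remainder: −5x + 9.

R(x) = −5x + 9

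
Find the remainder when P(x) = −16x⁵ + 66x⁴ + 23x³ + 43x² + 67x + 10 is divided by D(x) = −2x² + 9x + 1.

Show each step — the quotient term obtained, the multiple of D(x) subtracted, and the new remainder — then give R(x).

R(x) = −2x + 3

Step 1: lead(−16x⁵ + 66x⁴ + 23x³ + 43x² + 67x + 10) ÷ lead(D) = −16x⁵ ÷ −2x² = 8x³. Subtract (8x³)·D = −16x⁵ + 72x⁴ + 8x³. Remainder: −6x⁴ + 15x³ + 43x² + 67x + 10.
Step 2: lead(−6x⁴ + 15x³ + 43x² + 67x + 10) ÷ lead(D) = −6x⁴ ÷ −2x² = 3x². Subtract (3x²)·D = −6x⁴ + 27x³ + 3x². Remainder: −12x³ + 40x² + 67x + 10.
Step 3: lead(−12x³ + 40x² + 67x + 10) ÷ lead(D) = −12x³ ÷ −2x² = 6x. Subtract (6x)·D = −12x³ + 54x² + 6x. Remainder: −14x² + 61x + 10.
Step 4: lead(−14x² + 61x + 10) ÷ lead(D) = −14x² ÷ −2x² = 7. Subtract (7)·D = −14x² + 63x + 7. Remainder: −2x + 3.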